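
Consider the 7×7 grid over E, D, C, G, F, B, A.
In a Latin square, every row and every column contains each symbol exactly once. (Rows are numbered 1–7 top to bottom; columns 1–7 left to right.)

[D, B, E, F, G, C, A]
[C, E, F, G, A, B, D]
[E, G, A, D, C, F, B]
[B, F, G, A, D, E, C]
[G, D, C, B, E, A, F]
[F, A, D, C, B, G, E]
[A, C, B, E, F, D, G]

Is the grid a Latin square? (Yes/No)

Yes

Each row is a permutation of the 7 symbols, and so is each column.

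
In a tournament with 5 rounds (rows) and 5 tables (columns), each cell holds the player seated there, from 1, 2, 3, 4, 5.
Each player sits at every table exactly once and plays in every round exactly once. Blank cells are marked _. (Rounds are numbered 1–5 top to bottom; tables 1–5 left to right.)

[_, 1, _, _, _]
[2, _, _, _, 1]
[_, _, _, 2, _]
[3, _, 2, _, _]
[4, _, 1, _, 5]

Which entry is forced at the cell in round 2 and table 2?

3

Round 1, table 1: round 1 has {1} and table 1 has {2, 3, 4}, leaving only 5.
Round 3, table 1: round 3 has {2} and table 1 has {2, 3, 4, 5}, leaving only 1.
Round 4, table 5: round 4 has {2, 3} and table 5 has {1, 5}, leaving only 4.
Round 3, table 5: round 3 has {1, 2} and table 5 has {1, 4, 5}, leaving only 3.
Round 1, table 5: round 1 has {1, 5} and table 5 has {1, 3, 4, 5}, leaving only 2.
Round 4, table 2: round 4 has {2, 3, 4} and table 2 has {1}, leaving only 5.
Round 3, table 2: round 3 has {1, 2, 3} and table 2 has {1, 5}, leaving only 4.
Round 2 already has {1, 2} and table 2 already has {1, 4, 5}, so round 2, table 2 must be 3.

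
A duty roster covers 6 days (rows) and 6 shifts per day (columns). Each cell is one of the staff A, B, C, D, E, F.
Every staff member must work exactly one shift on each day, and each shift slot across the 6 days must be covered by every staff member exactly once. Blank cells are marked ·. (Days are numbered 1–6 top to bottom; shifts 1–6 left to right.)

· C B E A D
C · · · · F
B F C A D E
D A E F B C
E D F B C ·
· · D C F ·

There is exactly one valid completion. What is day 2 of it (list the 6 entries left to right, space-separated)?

C B A D E F

Day 2, shift 3: day 2 has {C, F} and shift 3 has {B, C, D, E, F}, leaving only A.
Day 2, shift 4: day 2 has {A, C, F} and shift 4 has {A, B, C, E, F}, leaving only D.
Day 2, shift 5: day 2 has {A, C, D, F} and shift 5 has {A, B, C, D, F}, leaving only E.
Day 2, shift 2: day 2 has {A, C, D, E, F} and shift 2 has {A, C, D, F}, leaving only B.
So day 2 reads: C B A D E F.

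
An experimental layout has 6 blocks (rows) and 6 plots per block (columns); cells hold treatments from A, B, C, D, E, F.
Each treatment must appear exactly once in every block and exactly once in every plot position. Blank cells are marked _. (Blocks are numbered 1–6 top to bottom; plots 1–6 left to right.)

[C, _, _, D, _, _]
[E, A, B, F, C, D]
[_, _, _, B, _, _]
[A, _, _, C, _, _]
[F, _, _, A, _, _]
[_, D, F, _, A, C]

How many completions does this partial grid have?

Block 1, plot 2: eliminating its block and plot leaves {B, E, F}.
Block 1, plot 3: eliminating its block and plot leaves {A, E}.
Block 1, plot 5: eliminating its block and plot leaves {B, E, F}.
Block 1, plot 6: eliminating its block and plot leaves {A, B, E, F}.
Block 3, plot 1: eliminating its block and plot leaves {D}.
Block 3, plot 2: eliminating its block and plot leaves {C, E, F}.
Block 3, plot 3: eliminating its block and plot leaves {A, C, D, E}.
Block 3, plot 5: eliminating its block and plot leaves {D, E, F}.
Block 3, plot 6: eliminating its block and plot leaves {A, E, F}.
Block 4, plot 2: eliminating its block and plot leaves {B, E, F}.
Block 4, plot 3: eliminating its block and plot leaves {D, E}.
Block 4, plot 5: eliminating its block and plot leaves {B, D, E, F}.
Block 4, plot 6: eliminating its block and plot leaves {B, E, F}.
Block 5, plot 2: eliminating its block and plot leaves {B, C, E}.
Block 5, plot 3: eliminating its block and plot leaves {C, D, E}.
Block 5, plot 5: eliminating its block and plot leaves {B, D, E}.
Block 5, plot 6: eliminating its block and plot leaves {B, E}.
Block 6, plot 1: eliminating its block and plot leaves {B}.
Block 6, plot 4: eliminating its block and plot leaves {E}.
Enumerating the assignments across these blanks that avoid any block or plot repeat gives 16 completions.

16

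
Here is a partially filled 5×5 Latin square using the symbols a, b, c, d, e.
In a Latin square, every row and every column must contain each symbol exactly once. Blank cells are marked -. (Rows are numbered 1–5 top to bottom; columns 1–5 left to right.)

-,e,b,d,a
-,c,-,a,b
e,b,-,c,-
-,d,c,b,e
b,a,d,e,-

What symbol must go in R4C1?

Row 4 already has {b, c, d, e} and column 1 already has {b, e}, so row 4, column 1 must be a.

a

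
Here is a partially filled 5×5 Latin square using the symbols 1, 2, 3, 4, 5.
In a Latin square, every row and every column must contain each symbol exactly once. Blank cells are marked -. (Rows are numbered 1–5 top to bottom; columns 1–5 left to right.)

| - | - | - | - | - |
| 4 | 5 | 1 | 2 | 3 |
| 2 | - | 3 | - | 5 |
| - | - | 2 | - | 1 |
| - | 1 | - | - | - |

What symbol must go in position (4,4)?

Row 3, column 2: row 3 has {2, 3, 5} and column 2 has {1, 5}, leaving only 4.
Row 3, column 4: row 3 has {2, 3, 4, 5} and column 4 has {2}, leaving only 1.
Row 4, column 2: row 4 has {1, 2} and column 2 has {1, 4, 5}, leaving only 3.
Row 1, column 2: row 1 has {} and column 2 has {1, 3, 4, 5}, leaving only 2.
Row 1, column 5: row 1 has {2} and column 5 has {1, 3, 5}, leaving only 4.
Row 1, column 3: row 1 has {2, 4} and column 3 has {1, 2, 3}, leaving only 5.
Row 1, column 4: row 1 has {2, 4, 5} and column 4 has {1, 2}, leaving only 3.
Row 1, column 1: row 1 has {2, 3, 4, 5} and column 1 has {2, 4}, leaving only 1.
Row 4, column 1: row 4 has {1, 2, 3} and column 1 has {1, 2, 4}, leaving only 5.
Row 4 already has {1, 2, 3, 5} and column 4 already has {1, 2, 3}, so row 4, column 4 must be 4.

4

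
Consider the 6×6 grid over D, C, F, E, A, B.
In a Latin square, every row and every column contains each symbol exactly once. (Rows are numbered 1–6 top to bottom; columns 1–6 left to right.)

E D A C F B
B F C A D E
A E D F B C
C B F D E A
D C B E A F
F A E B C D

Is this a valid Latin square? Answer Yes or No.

Each row is a permutation of the 6 symbols, and so is each column.

Yes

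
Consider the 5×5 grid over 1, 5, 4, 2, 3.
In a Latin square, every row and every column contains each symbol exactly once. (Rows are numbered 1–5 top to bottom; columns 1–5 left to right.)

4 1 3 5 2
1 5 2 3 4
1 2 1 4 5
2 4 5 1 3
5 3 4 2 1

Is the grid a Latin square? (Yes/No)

Row 3 contains 1 twice (at columns 1 and 3), so it is not a permutation.

No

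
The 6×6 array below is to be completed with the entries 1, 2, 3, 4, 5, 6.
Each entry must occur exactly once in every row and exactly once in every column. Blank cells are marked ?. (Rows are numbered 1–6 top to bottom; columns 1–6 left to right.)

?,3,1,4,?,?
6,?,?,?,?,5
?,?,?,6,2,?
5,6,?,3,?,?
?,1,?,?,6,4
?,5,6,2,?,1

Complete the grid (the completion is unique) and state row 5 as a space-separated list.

Row 5, column 4: row 5 has {1, 4, 6} and column 4 has {2, 3, 4, 6}, leaving only 5.
Row 1, column 1: row 1 has {1, 3, 4} and column 1 has {5, 6}, leaving only 2.
Row 5, column 1: row 5 has {1, 4, 5, 6} and column 1 has {2, 5, 6}, leaving only 3.
Row 5, column 3: row 5 has {1, 3, 4, 5, 6} and column 3 has {1, 6}, leaving only 2.
So row 5 reads: 3 1 2 5 6 4.

3 1 2 5 6 4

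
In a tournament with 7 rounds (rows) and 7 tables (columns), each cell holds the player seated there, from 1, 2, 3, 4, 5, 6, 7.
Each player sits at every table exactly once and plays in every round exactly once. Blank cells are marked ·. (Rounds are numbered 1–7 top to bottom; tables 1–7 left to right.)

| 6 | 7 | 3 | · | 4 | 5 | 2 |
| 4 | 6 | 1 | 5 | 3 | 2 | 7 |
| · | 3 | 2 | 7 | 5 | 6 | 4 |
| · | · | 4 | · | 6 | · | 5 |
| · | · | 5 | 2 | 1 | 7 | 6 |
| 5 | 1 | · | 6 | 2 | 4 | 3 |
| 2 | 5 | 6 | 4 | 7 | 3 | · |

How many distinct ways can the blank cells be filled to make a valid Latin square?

Round 1, table 4: eliminating its round and table leaves {1}.
Round 3, table 1: eliminating its round and table leaves {1}.
Round 4, table 1: eliminating its round and table leaves {1, 3, 7}.
Round 4, table 2: eliminating its round and table leaves {2}.
Round 4, table 4: eliminating its round and table leaves {1, 3}.
Round 4, table 6: eliminating its round and table leaves {1}.
Round 5, table 1: eliminating its round and table leaves {3}.
Round 5, table 2: eliminating its round and table leaves {4}.
Round 6, table 3: eliminating its round and table leaves {7}.
Round 7, table 7: eliminating its round and table leaves {1}.
Only one assignment across all blanks avoids any round or table repeat, giving 1 completion.

1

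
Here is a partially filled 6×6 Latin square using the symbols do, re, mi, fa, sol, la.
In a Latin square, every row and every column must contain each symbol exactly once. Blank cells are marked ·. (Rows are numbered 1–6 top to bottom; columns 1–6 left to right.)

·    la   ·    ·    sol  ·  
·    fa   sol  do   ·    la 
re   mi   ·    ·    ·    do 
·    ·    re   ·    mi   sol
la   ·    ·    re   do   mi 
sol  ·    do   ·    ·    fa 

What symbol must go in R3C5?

fa

Row 1, column 6: row 1 has {sol, la} and column 6 has {do, mi, fa, sol, la}, leaving only re.
Row 2, column 1: row 2 has {do, fa, sol, la} and column 1 has {re, sol, la}, leaving only mi.
Row 2, column 5: row 2 has {do, mi, fa, sol, la} and column 5 has {do, mi, sol}, leaving only re.
Row 4, column 2: row 4 has {re, mi, sol} and column 2 has {mi, fa, la}, leaving only do.
Row 4, column 1: row 4 has {do, re, mi, sol} and column 1 has {re, mi, sol, la}, leaving only fa.
Row 1, column 1: row 1 has {re, sol, la} and column 1 has {re, mi, fa, sol, la}, leaving only do.
Row 4, column 4: row 4 has {do, re, mi, fa, sol} and column 4 has {do, re}, leaving only la.
Row 5, column 2: row 5 has {do, re, mi, la} and column 2 has {do, mi, fa, la}, leaving only sol.
Row 5, column 3: row 5 has {do, re, mi, sol, la} and column 3 has {do, re, sol}, leaving only fa.
Row 1, column 3: row 1 has {do, re, sol, la} and column 3 has {do, re, fa, sol}, leaving only mi.
Row 1, column 4: row 1 has {do, re, mi, sol, la} and column 4 has {do, re, la}, leaving only fa.
Row 3, column 3: row 3 has {do, re, mi} and column 3 has {do, re, mi, fa, sol}, leaving only la.
Row 3 already has {do, re, mi, la} and column 5 already has {do, re, mi, sol}, so row 3, column 5 must be fa.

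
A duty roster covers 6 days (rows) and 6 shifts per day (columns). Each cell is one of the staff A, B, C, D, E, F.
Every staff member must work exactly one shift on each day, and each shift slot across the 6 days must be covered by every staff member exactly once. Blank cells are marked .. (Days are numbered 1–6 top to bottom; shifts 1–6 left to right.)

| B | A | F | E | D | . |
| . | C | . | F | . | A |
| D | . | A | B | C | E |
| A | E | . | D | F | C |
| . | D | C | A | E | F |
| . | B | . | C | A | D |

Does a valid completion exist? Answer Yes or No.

Day 1, shift 6: day 1 together with shift 6 already contain {A, B, C, D, E, F} — every symbol — so nothing can go there. The grid has no valid completion.

No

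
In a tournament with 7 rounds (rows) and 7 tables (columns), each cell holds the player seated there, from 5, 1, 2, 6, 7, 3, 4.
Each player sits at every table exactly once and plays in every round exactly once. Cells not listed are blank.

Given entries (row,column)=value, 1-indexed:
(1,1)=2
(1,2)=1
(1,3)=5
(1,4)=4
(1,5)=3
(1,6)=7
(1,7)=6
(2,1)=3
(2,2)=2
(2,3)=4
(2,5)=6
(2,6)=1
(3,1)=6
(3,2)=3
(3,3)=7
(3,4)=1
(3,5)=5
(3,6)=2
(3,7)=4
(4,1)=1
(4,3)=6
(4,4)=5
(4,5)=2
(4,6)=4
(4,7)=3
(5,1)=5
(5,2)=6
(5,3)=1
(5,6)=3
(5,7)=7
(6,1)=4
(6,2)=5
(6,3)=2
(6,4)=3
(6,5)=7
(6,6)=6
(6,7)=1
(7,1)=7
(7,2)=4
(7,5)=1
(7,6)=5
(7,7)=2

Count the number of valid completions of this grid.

Round 2, table 4: eliminating its round and table leaves {7}.
Round 2, table 7: eliminating its round and table leaves {5}.
Round 4, table 2: eliminating its round and table leaves {7}.
Round 5, table 4: eliminating its round and table leaves {2}.
Round 5, table 5: eliminating its round and table leaves {4}.
Round 7, table 3: eliminating its round and table leaves {3}.
Round 7, table 4: eliminating its round and table leaves {6}.
Only one assignment across all blanks avoids any round or table repeat, giving 1 completion.

1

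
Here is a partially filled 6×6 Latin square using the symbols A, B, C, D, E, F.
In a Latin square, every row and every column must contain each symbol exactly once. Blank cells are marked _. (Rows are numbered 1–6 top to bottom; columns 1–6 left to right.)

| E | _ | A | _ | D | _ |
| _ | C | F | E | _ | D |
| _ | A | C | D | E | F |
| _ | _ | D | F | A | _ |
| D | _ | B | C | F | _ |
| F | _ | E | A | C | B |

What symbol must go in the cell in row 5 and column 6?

Row 1, column 4: row 1 has {A, D, E} and column 4 has {A, C, D, E, F}, leaving only B.
Row 1, column 2: row 1 has {A, B, D, E} and column 2 has {A, C}, leaving only F.
Row 1, column 6: row 1 has {A, B, D, E, F} and column 6 has {B, D, F}, leaving only C.
Row 2, column 5: row 2 has {C, D, E, F} and column 5 has {A, C, D, E, F}, leaving only B.
Row 2, column 1: row 2 has {B, C, D, E, F} and column 1 has {D, E, F}, leaving only A.
Row 3, column 1: row 3 has {A, C, D, E, F} and column 1 has {A, D, E, F}, leaving only B.
Row 4, column 1: row 4 has {A, D, F} and column 1 has {A, B, D, E, F}, leaving only C.
Row 4, column 6: row 4 has {A, C, D, F} and column 6 has {B, C, D, F}, leaving only E.
Row 5 already has {B, C, D, F} and column 6 already has {B, C, D, E, F}, so row 5, column 6 must be A.

A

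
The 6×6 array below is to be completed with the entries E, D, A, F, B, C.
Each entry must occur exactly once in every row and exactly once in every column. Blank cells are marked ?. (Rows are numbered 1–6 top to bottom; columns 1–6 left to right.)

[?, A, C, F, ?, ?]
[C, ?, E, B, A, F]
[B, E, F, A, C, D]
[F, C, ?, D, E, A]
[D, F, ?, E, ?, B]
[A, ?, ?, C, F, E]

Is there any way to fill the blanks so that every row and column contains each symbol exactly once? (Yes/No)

Row 1, column 6: row 1 together with column 6 already contain {E, D, A, F, B, C} — every symbol — so nothing can go there. The grid has no valid completion.

No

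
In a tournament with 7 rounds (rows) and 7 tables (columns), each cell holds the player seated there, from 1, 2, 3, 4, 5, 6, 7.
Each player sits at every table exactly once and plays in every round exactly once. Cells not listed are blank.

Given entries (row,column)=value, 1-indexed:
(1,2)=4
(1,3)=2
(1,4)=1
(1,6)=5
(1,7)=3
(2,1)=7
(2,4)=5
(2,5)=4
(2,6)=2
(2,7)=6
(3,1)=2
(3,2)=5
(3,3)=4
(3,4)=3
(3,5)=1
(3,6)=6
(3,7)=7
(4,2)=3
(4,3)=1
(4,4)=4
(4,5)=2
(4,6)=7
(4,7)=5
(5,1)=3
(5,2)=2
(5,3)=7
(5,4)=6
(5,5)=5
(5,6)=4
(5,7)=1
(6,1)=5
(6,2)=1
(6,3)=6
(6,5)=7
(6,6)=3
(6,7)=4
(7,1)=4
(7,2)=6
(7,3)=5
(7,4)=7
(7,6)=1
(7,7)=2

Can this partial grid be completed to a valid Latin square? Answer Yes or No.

Round 2, table 2: round 2 together with table 2 already contain {1, 2, 3, 4, 5, 6, 7} — every symbol — so nothing can go there. The grid has no valid completion.

No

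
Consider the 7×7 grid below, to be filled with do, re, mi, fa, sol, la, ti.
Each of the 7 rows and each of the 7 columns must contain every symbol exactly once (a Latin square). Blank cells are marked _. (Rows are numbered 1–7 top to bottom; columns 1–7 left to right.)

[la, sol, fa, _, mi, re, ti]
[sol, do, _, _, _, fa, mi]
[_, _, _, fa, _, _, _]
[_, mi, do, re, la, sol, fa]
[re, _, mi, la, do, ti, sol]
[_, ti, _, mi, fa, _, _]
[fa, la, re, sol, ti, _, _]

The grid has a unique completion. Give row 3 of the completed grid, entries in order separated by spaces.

mi re ti fa sol do la

Row 3, column 2: row 3 has {fa} and column 2 has {do, mi, sol, la, ti}, leaving only re.
Row 3, column 5: row 3 has {re, fa} and column 5 has {do, mi, fa, la, ti}, leaving only sol.
Row 1, column 4: row 1 has {re, mi, fa, sol, la, ti} and column 4 has {re, mi, fa, sol, la}, leaving only do.
Row 2, column 4: row 2 has {do, mi, fa, sol} and column 4 has {do, re, mi, fa, sol, la}, leaving only ti.
Row 2, column 3: row 2 has {do, mi, fa, sol, ti} and column 3 has {do, re, mi, fa}, leaving only la.
Row 3, column 3: row 3 has {re, fa, sol} and column 3 has {do, re, mi, fa, la}, leaving only ti.
Row 2, column 5: row 2 has {do, mi, fa, sol, la, ti} and column 5 has {do, mi, fa, sol, la, ti}, leaving only re.
Row 4, column 1: row 4 has {do, re, mi, fa, sol, la} and column 1 has {re, fa, sol, la}, leaving only ti.
Row 5, column 2: row 5 has {do, re, mi, sol, la, ti} and column 2 has {do, re, mi, sol, la, ti}, leaving only fa.
Row 6, column 1: row 6 has {mi, fa, ti} and column 1 has {re, fa, sol, la, ti}, leaving only do.
Row 3, column 1: row 3 has {re, fa, sol, ti} and column 1 has {do, re, fa, sol, la, ti}, leaving only mi.
Row 6, column 3: row 6 has {do, mi, fa, ti} and column 3 has {do, re, mi, fa, la, ti}, leaving only sol.
Row 6, column 6: row 6 has {do, mi, fa, sol, ti} and column 6 has {re, fa, sol, ti}, leaving only la.
Row 3, column 6: row 3 has {re, mi, fa, sol, ti} and column 6 has {re, fa, sol, la, ti}, leaving only do.
Row 3, column 7: row 3 has {do, re, mi, fa, sol, ti} and column 7 has {mi, fa, sol, ti}, leaving only la.
So row 3 reads: mi re ti fa sol do la.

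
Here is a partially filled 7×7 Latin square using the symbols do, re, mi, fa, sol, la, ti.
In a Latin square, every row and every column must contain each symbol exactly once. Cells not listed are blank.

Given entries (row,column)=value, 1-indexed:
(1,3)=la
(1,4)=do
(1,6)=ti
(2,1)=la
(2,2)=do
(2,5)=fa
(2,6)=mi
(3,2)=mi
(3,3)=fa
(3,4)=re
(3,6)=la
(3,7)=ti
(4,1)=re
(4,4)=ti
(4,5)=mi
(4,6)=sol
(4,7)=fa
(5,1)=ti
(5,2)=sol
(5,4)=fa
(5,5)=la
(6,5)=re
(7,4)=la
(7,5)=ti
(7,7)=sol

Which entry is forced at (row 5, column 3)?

mi

Row 1, column 5: row 1 has {do, la, ti} and column 5 has {re, mi, fa, la, ti}, leaving only sol.
Row 2, column 4: row 2 has {do, mi, fa, la} and column 4 has {do, re, fa, la, ti}, leaving only sol.
Row 2, column 7: row 2 has {do, mi, fa, sol, la} and column 7 has {fa, sol, ti}, leaving only re.
Row 1, column 7: row 1 has {do, sol, la, ti} and column 7 has {re, fa, sol, ti}, leaving only mi.
Row 1, column 1: row 1 has {do, mi, sol, la, ti} and column 1 has {re, la, ti}, leaving only fa.
Row 1, column 2: row 1 has {do, mi, fa, sol, la, ti} and column 2 has {do, mi, sol}, leaving only re.
Row 2, column 3: row 2 has {do, re, mi, fa, sol, la} and column 3 has {fa, la}, leaving only ti.
Row 3, column 5: row 3 has {re, mi, fa, la, ti} and column 5 has {re, mi, fa, sol, la, ti}, leaving only do.
Row 3, column 1: row 3 has {do, re, mi, fa, la, ti} and column 1 has {re, fa, la, ti}, leaving only sol.
Row 4, column 2: row 4 has {re, mi, fa, sol, ti} and column 2 has {do, re, mi, sol}, leaving only la.
Row 4, column 3: row 4 has {re, mi, fa, sol, la, ti} and column 3 has {fa, la, ti}, leaving only do.
Row 5, column 7: row 5 has {fa, sol, la, ti} and column 7 has {re, mi, fa, sol, ti}, leaving only do.
Row 5, column 6: row 5 has {do, fa, sol, la, ti} and column 6 has {mi, sol, la, ti}, leaving only re.
Row 5 already has {do, re, fa, sol, la, ti} and column 3 already has {do, fa, la, ti}, so row 5, column 3 must be mi.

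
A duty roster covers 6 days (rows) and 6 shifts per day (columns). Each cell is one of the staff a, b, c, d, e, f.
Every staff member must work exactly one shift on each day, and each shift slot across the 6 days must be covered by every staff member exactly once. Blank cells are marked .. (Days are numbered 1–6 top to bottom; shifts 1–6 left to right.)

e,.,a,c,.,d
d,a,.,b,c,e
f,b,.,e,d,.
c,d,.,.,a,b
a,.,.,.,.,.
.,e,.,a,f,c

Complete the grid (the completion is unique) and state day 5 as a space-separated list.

a c b d e f

Day 5, shift 6: day 5 has {a} and shift 6 has {b, c, d, e}, leaving only f.
Day 5, shift 2: day 5 has {a, f} and shift 2 has {a, b, d, e}, leaving only c.
Day 5, shift 4: day 5 has {a, c, f} and shift 4 has {a, b, c, e}, leaving only d.
Day 1, shift 2: day 1 has {a, c, d, e} and shift 2 has {a, b, c, d, e}, leaving only f.
Day 1, shift 5: day 1 has {a, c, d, e, f} and shift 5 has {a, c, d, f}, leaving only b.
Day 5, shift 5: day 5 has {a, c, d, f} and shift 5 has {a, b, c, d, f}, leaving only e.
Day 5, shift 3: day 5 has {a, c, d, e, f} and shift 3 has {a}, leaving only b.
So day 5 reads: a c b d e f.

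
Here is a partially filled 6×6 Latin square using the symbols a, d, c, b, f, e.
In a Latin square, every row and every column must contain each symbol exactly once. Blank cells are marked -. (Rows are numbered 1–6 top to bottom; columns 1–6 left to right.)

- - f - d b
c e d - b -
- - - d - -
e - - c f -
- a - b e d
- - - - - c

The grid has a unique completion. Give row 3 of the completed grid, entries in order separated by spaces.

b f a d c e

Row 1, column 1: row 1 has {d, b, f} and column 1 has {c, e}, leaving only a.
Row 1, column 2: row 1 has {a, d, b, f} and column 2 has {a, e}, leaving only c.
Row 1, column 4: row 1 has {a, d, c, b, f} and column 4 has {d, c, b}, leaving only e.
Row 4, column 6: row 4 has {c, f, e} and column 6 has {d, c, b}, leaving only a.
Row 2, column 6: row 2 has {d, c, b, e} and column 6 has {a, d, c, b}, leaving only f.
Row 3, column 6: row 3 has {d} and column 6 has {a, d, c, b, f}, leaving only e.
Row 2, column 4: row 2 has {d, c, b, f, e} and column 4 has {d, c, b, e}, leaving only a.
Row 4, column 3: row 4 has {a, c, f, e} and column 3 has {d, f}, leaving only b.
Row 4, column 2: row 4 has {a, c, b, f, e} and column 2 has {a, c, e}, leaving only d.
Row 5, column 1: row 5 has {a, d, b, e} and column 1 has {a, c, e}, leaving only f.
Row 3, column 1: row 3 has {d, e} and column 1 has {a, c, f, e}, leaving only b.
Row 3, column 2: row 3 has {d, b, e} and column 2 has {a, d, c, e}, leaving only f.
Row 5, column 3: row 5 has {a, d, b, f, e} and column 3 has {d, b, f}, leaving only c.
Row 3, column 3: row 3 has {d, b, f, e} and column 3 has {d, c, b, f}, leaving only a.
Row 3, column 5: row 3 has {a, d, b, f, e} and column 5 has {d, b, f, e}, leaving only c.
So row 3 reads: b f a d c e.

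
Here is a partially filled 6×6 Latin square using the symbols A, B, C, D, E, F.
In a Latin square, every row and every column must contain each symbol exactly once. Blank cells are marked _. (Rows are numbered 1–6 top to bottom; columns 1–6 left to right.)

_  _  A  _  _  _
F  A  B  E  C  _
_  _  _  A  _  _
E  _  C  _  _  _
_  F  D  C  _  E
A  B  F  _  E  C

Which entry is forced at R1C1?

Row 2, column 6: row 2 has {A, B, C, E, F} and column 6 has {C, E}, leaving only D.
Row 3, column 3: row 3 has {A} and column 3 has {A, B, C, D, F}, leaving only E.
Row 4, column 2: row 4 has {C, E} and column 2 has {A, B, F}, leaving only D.
Row 3, column 2: row 3 has {A, E} and column 2 has {A, B, D, F}, leaving only C.
Row 1, column 2: row 1 has {A} and column 2 has {A, B, C, D, F}, leaving only E.
Row 5, column 1: row 5 has {C, D, E, F} and column 1 has {A, E, F}, leaving only B.
Row 3, column 1: row 3 has {A, C, E} and column 1 has {A, B, E, F}, leaving only D.
Row 1 already has {A, E} and column 1 already has {A, B, D, E, F}, so row 1, column 1 must be C.

C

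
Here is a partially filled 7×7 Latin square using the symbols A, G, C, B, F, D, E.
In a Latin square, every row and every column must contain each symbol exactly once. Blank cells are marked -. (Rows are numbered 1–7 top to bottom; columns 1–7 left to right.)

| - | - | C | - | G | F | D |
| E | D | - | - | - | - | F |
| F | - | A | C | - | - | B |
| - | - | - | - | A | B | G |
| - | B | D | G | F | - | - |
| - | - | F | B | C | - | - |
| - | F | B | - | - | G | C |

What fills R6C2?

E

Row 2, column 3: row 2 has {F, D, E} and column 3 has {A, C, B, F, D}, leaving only G.
Row 2, column 4: row 2 has {G, F, D, E} and column 4 has {G, C, B}, leaving only A.
Row 1, column 4: row 1 has {G, C, F, D} and column 4 has {A, G, C, B}, leaving only E.
Row 1, column 2: row 1 has {G, C, F, D, E} and column 2 has {B, F, D}, leaving only A.
Row 1, column 1: row 1 has {A, G, C, F, D, E} and column 1 has {F, E}, leaving only B.
Row 2, column 5: row 2 has {A, G, F, D, E} and column 5 has {A, G, C, F}, leaving only B.
Row 2, column 6: row 2 has {A, G, B, F, D, E} and column 6 has {G, B, F}, leaving only C.
Row 4, column 3: row 4 has {A, G, B} and column 3 has {A, G, C, B, F, D}, leaving only E.
Row 4, column 2: row 4 has {A, G, B, E} and column 2 has {A, B, F, D}, leaving only C.
Row 4, column 1: row 4 has {A, G, C, B, E} and column 1 has {B, F, E}, leaving only D.
Row 4, column 4: row 4 has {A, G, C, B, D, E} and column 4 has {A, G, C, B, E}, leaving only F.
Row 7, column 1: row 7 has {G, C, B, F} and column 1 has {B, F, D, E}, leaving only A.
Row 5, column 1: row 5 has {G, B, F, D} and column 1 has {A, B, F, D, E}, leaving only C.
Row 6, column 1: row 6 has {C, B, F} and column 1 has {A, C, B, F, D, E}, leaving only G.
Row 6 already has {G, C, B, F} and column 2 already has {A, C, B, F, D}, so row 6, column 2 must be E.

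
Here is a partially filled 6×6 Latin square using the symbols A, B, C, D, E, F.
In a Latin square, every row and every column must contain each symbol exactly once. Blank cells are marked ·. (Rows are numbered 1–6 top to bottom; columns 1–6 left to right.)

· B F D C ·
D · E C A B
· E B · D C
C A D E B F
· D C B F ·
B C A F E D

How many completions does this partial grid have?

2

Row 1, column 1: eliminating its row and column leaves {A, E}.
Row 1, column 6: eliminating its row and column leaves {A, E}.
Row 2, column 2: eliminating its row and column leaves {F}.
Row 3, column 1: eliminating its row and column leaves {A, F}.
Row 3, column 4: eliminating its row and column leaves {A}.
Row 5, column 1: eliminating its row and column leaves {A, E}.
Row 5, column 6: eliminating its row and column leaves {A, E}.
Enumerating the assignments across these blanks that avoid any row or column repeat gives 2 completions.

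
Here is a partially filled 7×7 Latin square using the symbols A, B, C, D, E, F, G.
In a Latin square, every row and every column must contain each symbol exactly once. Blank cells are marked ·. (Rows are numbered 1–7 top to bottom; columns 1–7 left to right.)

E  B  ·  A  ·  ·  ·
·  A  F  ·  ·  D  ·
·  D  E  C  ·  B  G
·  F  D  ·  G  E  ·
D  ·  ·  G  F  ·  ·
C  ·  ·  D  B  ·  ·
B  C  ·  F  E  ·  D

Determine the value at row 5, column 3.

Row 2, column 1: row 2 has {A, D, F} and column 1 has {B, C, D, E}, leaving only G.
Row 2, column 5: row 2 has {A, D, F, G} and column 5 has {B, E, F, G}, leaving only C.
Row 1, column 5: row 1 has {A, B, E} and column 5 has {B, C, E, F, G}, leaving only D.
Row 3, column 5: row 3 has {B, C, D, E, G} and column 5 has {B, C, D, E, F, G}, leaving only A.
Row 3, column 1: row 3 has {A, B, C, D, E, G} and column 1 has {B, C, D, E, G}, leaving only F.
Row 4, column 1: row 4 has {D, E, F, G} and column 1 has {B, C, D, E, F, G}, leaving only A.
Row 4, column 4: row 4 has {A, D, E, F, G} and column 4 has {A, C, D, F, G}, leaving only B.
Row 2, column 4: row 2 has {A, C, D, F, G} and column 4 has {A, B, C, D, F, G}, leaving only E.
Row 2, column 7: row 2 has {A, C, D, E, F, G} and column 7 has {D, G}, leaving only B.
Row 4, column 7: row 4 has {A, B, D, E, F, G} and column 7 has {B, D, G}, leaving only C.
Row 1, column 7: row 1 has {A, B, D, E} and column 7 has {B, C, D, G}, leaving only F.
Row 5, column 2: row 5 has {D, F, G} and column 2 has {A, B, C, D, F}, leaving only E.
Row 5, column 7: row 5 has {D, E, F, G} and column 7 has {B, C, D, F, G}, leaving only A.
Row 5, column 6: row 5 has {A, D, E, F, G} and column 6 has {B, D, E}, leaving only C.
Row 5 already has {A, C, D, E, F, G} and column 3 already has {D, E, F}, so row 5, column 3 must be B.

B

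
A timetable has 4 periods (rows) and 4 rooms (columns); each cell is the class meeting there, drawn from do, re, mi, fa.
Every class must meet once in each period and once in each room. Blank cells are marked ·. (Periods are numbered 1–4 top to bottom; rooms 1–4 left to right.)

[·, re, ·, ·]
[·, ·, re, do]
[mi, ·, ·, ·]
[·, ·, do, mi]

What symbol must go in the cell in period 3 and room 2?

Period 1, room 4: period 1 has {re} and room 4 has {do, mi}, leaving only fa.
Period 1, room 1: period 1 has {re, fa} and room 1 has {mi}, leaving only do.
Period 1, room 3: period 1 has {do, re, fa} and room 3 has {do, re}, leaving only mi.
Period 2, room 1: period 2 has {do, re} and room 1 has {do, mi}, leaving only fa.
Period 2, room 2: period 2 has {do, re, fa} and room 2 has {re}, leaving only mi.
Period 3, room 3: period 3 has {mi} and room 3 has {do, re, mi}, leaving only fa.
Period 3 already has {mi, fa} and room 2 already has {re, mi}, so period 3, room 2 must be do.

do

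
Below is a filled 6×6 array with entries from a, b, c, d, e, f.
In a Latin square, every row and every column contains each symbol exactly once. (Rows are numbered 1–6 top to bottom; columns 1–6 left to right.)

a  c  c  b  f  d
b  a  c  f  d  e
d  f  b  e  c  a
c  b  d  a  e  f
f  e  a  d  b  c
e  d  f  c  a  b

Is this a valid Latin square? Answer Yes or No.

Row 1 contains c twice (at columns 2 and 3), so it is not a permutation.

No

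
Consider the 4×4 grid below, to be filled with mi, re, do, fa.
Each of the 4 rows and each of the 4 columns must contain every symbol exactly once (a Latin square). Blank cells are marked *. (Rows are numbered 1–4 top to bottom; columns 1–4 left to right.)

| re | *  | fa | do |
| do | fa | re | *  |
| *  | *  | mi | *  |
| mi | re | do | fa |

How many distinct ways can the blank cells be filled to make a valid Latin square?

1

Row 1, column 2: eliminating its row and column leaves {mi}.
Row 2, column 4: eliminating its row and column leaves {mi}.
Row 3, column 1: eliminating its row and column leaves {fa}.
Row 3, column 2: eliminating its row and column leaves {do}.
Row 3, column 4: eliminating its row and column leaves {re}.
Only one assignment across all blanks avoids any row or column repeat, giving 1 completion.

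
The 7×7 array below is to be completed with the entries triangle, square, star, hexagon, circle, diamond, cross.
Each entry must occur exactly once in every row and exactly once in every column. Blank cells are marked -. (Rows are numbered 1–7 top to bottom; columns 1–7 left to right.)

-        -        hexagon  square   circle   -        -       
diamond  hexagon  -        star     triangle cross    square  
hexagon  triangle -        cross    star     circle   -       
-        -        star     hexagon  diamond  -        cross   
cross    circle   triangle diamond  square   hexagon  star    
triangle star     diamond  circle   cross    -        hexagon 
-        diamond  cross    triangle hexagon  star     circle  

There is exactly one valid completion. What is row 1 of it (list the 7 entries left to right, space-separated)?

Row 1, column 1: row 1 has {square, hexagon, circle} and column 1 has {triangle, hexagon, diamond, cross}, leaving only star.
Row 1, column 2: row 1 has {square, star, hexagon, circle} and column 2 has {triangle, star, hexagon, circle, diamond}, leaving only cross.
Row 2, column 3: row 2 has {triangle, square, star, hexagon, diamond, cross} and column 3 has {triangle, star, hexagon, diamond, cross}, leaving only circle.
Row 3, column 3: row 3 has {triangle, star, hexagon, circle, cross} and column 3 has {triangle, star, hexagon, circle, diamond, cross}, leaving only square.
Row 3, column 7: row 3 has {triangle, square, star, hexagon, circle, cross} and column 7 has {square, star, hexagon, circle, cross}, leaving only diamond.
Row 1, column 7: row 1 has {square, star, hexagon, circle, cross} and column 7 has {square, star, hexagon, circle, diamond, cross}, leaving only triangle.
Row 1, column 6: row 1 has {triangle, square, star, hexagon, circle, cross} and column 6 has {star, hexagon, circle, cross}, leaving only diamond.
So row 1 reads: star cross hexagon square circle diamond triangle.

star cross hexagon square circle diamond triangle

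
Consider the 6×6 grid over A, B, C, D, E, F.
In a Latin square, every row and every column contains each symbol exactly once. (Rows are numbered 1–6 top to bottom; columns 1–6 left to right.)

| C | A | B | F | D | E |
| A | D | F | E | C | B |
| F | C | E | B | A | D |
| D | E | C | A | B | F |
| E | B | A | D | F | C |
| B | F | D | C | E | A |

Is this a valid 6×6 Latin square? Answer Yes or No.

Each row is a permutation of the 6 symbols, and so is each column.

Yes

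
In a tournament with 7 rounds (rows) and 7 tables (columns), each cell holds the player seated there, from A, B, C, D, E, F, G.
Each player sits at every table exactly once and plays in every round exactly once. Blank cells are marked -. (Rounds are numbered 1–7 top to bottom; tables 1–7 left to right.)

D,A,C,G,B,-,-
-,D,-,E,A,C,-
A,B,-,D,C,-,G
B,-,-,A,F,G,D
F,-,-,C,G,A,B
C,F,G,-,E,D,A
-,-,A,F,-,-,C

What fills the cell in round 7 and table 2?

G

Round 2, table 1: round 2 has {A, C, D, E} and table 1 has {A, B, C, D, F}, leaving only G.
Round 2, table 7: round 2 has {A, C, D, E, G} and table 7 has {A, B, C, D, G}, leaving only F.
Round 1, table 7: round 1 has {A, B, C, D, G} and table 7 has {A, B, C, D, F, G}, leaving only E.
Round 1, table 6: round 1 has {A, B, C, D, E, G} and table 6 has {A, C, D, G}, leaving only F.
Round 2, table 3: round 2 has {A, C, D, E, F, G} and table 3 has {A, C, G}, leaving only B.
Round 3, table 6: round 3 has {A, B, C, D, G} and table 6 has {A, C, D, F, G}, leaving only E.
Round 3, table 3: round 3 has {A, B, C, D, E, G} and table 3 has {A, B, C, G}, leaving only F.
Round 4, table 3: round 4 has {A, B, D, F, G} and table 3 has {A, B, C, F, G}, leaving only E.
Round 4, table 2: round 4 has {A, B, D, E, F, G} and table 2 has {A, B, D, F}, leaving only C.
Round 5, table 2: round 5 has {A, B, C, F, G} and table 2 has {A, B, C, D, F}, leaving only E.
Round 7 already has {A, C, F} and table 2 already has {A, B, C, D, E, F}, so round 7, table 2 must be G.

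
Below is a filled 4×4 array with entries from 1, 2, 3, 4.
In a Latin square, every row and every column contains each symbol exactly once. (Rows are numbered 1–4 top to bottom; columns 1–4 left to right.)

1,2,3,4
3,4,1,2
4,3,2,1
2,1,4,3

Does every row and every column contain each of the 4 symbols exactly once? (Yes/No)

Yes

Each row is a permutation of the 4 symbols, and so is each column.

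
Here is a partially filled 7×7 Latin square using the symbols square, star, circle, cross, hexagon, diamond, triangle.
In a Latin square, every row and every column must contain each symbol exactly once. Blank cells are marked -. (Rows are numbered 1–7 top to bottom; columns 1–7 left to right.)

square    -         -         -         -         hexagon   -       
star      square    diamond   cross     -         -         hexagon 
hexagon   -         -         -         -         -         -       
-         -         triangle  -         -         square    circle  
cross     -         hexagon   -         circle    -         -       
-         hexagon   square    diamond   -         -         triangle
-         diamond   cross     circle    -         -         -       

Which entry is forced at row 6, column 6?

Row 2, column 5: row 2 has {square, star, cross, hexagon, diamond} and column 5 has {circle}, leaving only triangle.
Row 2, column 6: row 2 has {square, star, cross, hexagon, diamond, triangle} and column 6 has {square, hexagon}, leaving only circle.
Row 4, column 1: row 4 has {square, circle, triangle} and column 1 has {square, star, cross, hexagon}, leaving only diamond.
Row 6, column 1: row 6 has {square, hexagon, diamond, triangle} and column 1 has {square, star, cross, hexagon, diamond}, leaving only circle.
Row 7, column 1: row 7 has {circle, cross, diamond} and column 1 has {square, star, circle, cross, hexagon, diamond}, leaving only triangle.
Row 7, column 6: row 7 has {circle, cross, diamond, triangle} and column 6 has {square, circle, hexagon}, leaving only star.
Row 6 already has {square, circle, hexagon, diamond, triangle} and column 6 already has {square, star, circle, hexagon}, so row 6, column 6 must be cross.

cross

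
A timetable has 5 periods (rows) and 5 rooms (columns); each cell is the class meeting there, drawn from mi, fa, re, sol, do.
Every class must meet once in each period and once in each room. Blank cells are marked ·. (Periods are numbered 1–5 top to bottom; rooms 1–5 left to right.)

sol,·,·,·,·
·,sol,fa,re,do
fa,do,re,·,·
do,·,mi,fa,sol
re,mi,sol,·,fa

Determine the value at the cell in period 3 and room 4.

Period 1, room 3: period 1 has {sol} and room 3 has {mi, fa, re, sol}, leaving only do.
Period 1, room 4: period 1 has {sol, do} and room 4 has {fa, re}, leaving only mi.
Period 3 already has {fa, re, do} and room 4 already has {mi, fa, re}, so period 3, room 4 must be sol.

sol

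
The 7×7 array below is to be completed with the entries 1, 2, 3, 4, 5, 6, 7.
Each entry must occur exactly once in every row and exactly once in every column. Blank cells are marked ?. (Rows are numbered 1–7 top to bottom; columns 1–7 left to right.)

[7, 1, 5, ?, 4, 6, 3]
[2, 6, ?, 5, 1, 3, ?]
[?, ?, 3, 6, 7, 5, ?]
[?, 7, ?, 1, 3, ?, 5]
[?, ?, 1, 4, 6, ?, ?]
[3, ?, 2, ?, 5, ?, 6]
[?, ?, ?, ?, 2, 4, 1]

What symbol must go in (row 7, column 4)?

3

Row 1, column 4: row 1 has {1, 3, 4, 5, 6, 7} and column 4 has {1, 4, 5, 6}, leaving only 2.
Row 4, column 6: row 4 has {1, 3, 5, 7} and column 6 has {3, 4, 5, 6}, leaving only 2.
Row 5, column 1: row 5 has {1, 4, 6} and column 1 has {2, 3, 7}, leaving only 5.
Row 5, column 6: row 5 has {1, 4, 5, 6} and column 6 has {2, 3, 4, 5, 6}, leaving only 7.
Row 5, column 7: row 5 has {1, 4, 5, 6, 7} and column 7 has {1, 3, 5, 6}, leaving only 2.
Row 3, column 7: row 3 has {3, 5, 6, 7} and column 7 has {1, 2, 3, 5, 6}, leaving only 4.
Row 2, column 7: row 2 has {1, 2, 3, 5, 6} and column 7 has {1, 2, 3, 4, 5, 6}, leaving only 7.
Row 2, column 3: row 2 has {1, 2, 3, 5, 6, 7} and column 3 has {1, 2, 3, 5}, leaving only 4.
Row 3, column 1: row 3 has {3, 4, 5, 6, 7} and column 1 has {2, 3, 5, 7}, leaving only 1.
Row 3, column 2: row 3 has {1, 3, 4, 5, 6, 7} and column 2 has {1, 6, 7}, leaving only 2.
Row 4, column 3: row 4 has {1, 2, 3, 5, 7} and column 3 has {1, 2, 3, 4, 5}, leaving only 6.
Row 4, column 1: row 4 has {1, 2, 3, 5, 6, 7} and column 1 has {1, 2, 3, 5, 7}, leaving only 4.
Row 5, column 2: row 5 has {1, 2, 4, 5, 6, 7} and column 2 has {1, 2, 6, 7}, leaving only 3.
Row 6, column 2: row 6 has {2, 3, 5, 6} and column 2 has {1, 2, 3, 6, 7}, leaving only 4.
Row 6, column 4: row 6 has {2, 3, 4, 5, 6} and column 4 has {1, 2, 4, 5, 6}, leaving only 7.
Row 7 already has {1, 2, 4} and column 4 already has {1, 2, 4, 5, 6, 7}, so row 7, column 4 must be 3.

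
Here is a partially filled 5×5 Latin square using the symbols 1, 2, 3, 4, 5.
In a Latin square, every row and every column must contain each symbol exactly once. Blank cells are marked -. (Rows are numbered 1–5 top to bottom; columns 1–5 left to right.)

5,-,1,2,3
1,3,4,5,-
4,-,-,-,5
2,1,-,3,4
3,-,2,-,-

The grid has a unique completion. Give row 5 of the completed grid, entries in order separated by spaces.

Row 5, column 5: row 5 has {2, 3} and column 5 has {3, 4, 5}, leaving only 1.
Row 5, column 4: row 5 has {1, 2, 3} and column 4 has {2, 3, 5}, leaving only 4.
Row 5, column 2: row 5 has {1, 2, 3, 4} and column 2 has {1, 3}, leaving only 5.
So row 5 reads: 3 5 2 4 1.

3 5 2 4 1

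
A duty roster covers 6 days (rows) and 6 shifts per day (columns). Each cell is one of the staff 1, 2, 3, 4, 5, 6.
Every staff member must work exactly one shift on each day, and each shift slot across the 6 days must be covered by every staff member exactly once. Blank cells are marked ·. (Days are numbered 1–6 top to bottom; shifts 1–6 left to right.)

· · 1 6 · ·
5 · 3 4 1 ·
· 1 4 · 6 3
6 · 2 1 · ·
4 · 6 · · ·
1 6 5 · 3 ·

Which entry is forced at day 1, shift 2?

4

Day 2, shift 2: day 2 has {1, 3, 4, 5} and shift 2 has {1, 6}, leaving only 2.
Day 2, shift 6: day 2 has {1, 2, 3, 4, 5} and shift 6 has {3}, leaving only 6.
Day 3, shift 1: day 3 has {1, 3, 4, 6} and shift 1 has {1, 4, 5, 6}, leaving only 2.
Day 1, shift 1: day 1 has {1, 6} and shift 1 has {1, 2, 4, 5, 6}, leaving only 3.
Day 3, shift 4: day 3 has {1, 2, 3, 4, 6} and shift 4 has {1, 4, 6}, leaving only 5.
Day 6, shift 4: day 6 has {1, 3, 5, 6} and shift 4 has {1, 4, 5, 6}, leaving only 2.
Day 5, shift 4: day 5 has {4, 6} and shift 4 has {1, 2, 4, 5, 6}, leaving only 3.
Day 5, shift 2: day 5 has {3, 4, 6} and shift 2 has {1, 2, 6}, leaving only 5.
Day 1 already has {1, 3, 6} and shift 2 already has {1, 2, 5, 6}, so day 1, shift 2 must be 4.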